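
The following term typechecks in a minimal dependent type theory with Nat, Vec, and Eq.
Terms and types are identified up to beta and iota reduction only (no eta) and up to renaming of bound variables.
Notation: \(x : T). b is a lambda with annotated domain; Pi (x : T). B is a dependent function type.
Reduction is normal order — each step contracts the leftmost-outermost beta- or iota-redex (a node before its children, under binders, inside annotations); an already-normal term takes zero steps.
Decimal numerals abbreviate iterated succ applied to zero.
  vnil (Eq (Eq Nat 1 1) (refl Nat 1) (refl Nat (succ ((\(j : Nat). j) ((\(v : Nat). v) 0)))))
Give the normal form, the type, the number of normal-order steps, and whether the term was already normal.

resulting normal form:
  vnil (Eq (Eq Nat 1 1) (refl Nat 1) (refl Nat 1))
inferred type:
  Vec (Eq (Eq Nat 1 1) (refl Nat 1) (refl Nat 1)) 0
steps to reach normal form (normal order): 2
started in normal form: no
first contracted redex: a beta-redex


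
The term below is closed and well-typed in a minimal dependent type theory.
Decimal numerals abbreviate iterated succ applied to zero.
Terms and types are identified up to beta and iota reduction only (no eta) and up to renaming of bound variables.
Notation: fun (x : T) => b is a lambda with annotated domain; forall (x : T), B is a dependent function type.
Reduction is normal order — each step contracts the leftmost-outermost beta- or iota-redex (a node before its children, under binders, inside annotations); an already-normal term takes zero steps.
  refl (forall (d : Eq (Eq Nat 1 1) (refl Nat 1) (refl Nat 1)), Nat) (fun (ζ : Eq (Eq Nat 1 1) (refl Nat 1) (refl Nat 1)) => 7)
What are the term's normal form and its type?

resulting normal form:
  refl (forall (d : Eq (Eq Nat 1 1) (refl Nat 1) (refl Nat 1)), Nat) (fun (ζ : Eq (Eq Nat 1 1) (refl Nat 1) (refl Nat 1)) => 7)
inferred type:
  Eq (forall (d : Eq (Eq Nat 1 1) (refl Nat 1) (refl Nat 1)), Nat) (fun (ζ : Eq (Eq Nat 1 1) (refl Nat 1) (refl Nat 1)) => 7) (fun (ω : Eq (Eq Nat 1 1) (refl Nat 1) (refl Nat 1)) => 7)
observation: no redex remains anywhere in the term; it is its own normal form.


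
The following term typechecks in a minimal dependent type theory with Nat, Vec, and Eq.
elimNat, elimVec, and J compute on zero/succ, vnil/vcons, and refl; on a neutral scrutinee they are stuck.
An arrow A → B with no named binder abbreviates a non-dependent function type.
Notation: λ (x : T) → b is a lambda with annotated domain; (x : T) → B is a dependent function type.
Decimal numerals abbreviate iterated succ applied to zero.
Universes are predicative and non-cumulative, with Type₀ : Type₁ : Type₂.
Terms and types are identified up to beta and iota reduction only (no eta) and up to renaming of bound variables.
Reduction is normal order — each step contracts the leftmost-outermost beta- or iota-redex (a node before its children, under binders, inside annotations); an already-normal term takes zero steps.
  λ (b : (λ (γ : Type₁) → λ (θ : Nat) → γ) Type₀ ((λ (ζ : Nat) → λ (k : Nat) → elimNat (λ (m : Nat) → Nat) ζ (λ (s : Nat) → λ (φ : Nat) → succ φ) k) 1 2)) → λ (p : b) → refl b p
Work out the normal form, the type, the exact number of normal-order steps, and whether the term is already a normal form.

normal form:
  λ (b : Type₀) → λ (γ : b) → refl b γ
the term's type:
  (b : Type₀) → (γ : b) → Eq b γ γ
normal-order step count: 2
started in normal form: no
first redex: a beta-redex


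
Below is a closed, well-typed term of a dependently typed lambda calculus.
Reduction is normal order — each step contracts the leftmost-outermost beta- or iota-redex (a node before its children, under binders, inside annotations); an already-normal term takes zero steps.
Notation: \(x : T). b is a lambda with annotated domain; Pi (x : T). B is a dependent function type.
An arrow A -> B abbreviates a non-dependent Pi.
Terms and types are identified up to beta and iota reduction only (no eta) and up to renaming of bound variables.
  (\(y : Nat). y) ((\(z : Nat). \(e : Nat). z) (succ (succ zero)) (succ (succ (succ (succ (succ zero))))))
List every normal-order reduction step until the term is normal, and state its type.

normal-order reduction:
  (\(y : Nat). y) ((\(z : Nat). \(e : Nat). z) (succ (succ zero)) (succ (succ (succ (succ (succ zero))))))
  ~> (\(y : Nat). \(z : Nat). y) (succ (succ zero)) (succ (succ (succ (succ (succ zero)))))
  ~> (\(y : Nat). succ (succ zero)) (succ (succ (succ (succ (succ zero)))))
  ~> succ (succ zero)
type:
  Nat


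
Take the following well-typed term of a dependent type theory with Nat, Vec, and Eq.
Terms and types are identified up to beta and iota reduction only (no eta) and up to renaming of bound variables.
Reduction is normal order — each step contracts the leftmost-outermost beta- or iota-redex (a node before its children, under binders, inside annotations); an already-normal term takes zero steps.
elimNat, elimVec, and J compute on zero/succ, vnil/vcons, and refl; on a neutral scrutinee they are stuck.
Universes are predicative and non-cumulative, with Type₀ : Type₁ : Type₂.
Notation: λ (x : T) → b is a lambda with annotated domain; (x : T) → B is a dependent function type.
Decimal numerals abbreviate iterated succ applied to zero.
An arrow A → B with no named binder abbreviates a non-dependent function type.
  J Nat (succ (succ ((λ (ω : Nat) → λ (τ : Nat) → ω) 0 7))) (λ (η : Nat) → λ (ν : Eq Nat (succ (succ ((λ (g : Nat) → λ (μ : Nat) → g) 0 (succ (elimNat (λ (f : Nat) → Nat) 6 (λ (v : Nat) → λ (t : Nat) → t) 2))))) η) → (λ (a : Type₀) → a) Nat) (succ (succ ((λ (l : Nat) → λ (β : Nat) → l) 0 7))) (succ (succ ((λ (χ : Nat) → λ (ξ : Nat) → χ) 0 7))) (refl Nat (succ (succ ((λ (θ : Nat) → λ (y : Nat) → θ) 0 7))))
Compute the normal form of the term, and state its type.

normal form:
  2
inferred type:
  Nat


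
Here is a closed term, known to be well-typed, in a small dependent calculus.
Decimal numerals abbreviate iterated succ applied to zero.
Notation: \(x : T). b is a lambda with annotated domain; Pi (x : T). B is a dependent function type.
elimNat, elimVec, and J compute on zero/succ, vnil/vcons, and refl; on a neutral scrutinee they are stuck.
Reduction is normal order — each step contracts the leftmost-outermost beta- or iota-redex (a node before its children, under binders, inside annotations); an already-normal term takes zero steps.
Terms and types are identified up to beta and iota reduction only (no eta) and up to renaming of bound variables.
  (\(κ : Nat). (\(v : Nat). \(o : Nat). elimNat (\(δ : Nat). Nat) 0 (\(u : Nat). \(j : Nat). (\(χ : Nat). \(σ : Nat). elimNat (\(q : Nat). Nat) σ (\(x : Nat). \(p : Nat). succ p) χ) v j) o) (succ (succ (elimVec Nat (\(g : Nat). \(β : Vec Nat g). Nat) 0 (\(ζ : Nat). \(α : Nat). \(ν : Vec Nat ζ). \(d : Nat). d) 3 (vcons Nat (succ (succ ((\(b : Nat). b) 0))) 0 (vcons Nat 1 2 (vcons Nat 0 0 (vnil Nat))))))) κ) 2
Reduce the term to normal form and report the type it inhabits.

normal form:
  4
the term's type:
  Nat


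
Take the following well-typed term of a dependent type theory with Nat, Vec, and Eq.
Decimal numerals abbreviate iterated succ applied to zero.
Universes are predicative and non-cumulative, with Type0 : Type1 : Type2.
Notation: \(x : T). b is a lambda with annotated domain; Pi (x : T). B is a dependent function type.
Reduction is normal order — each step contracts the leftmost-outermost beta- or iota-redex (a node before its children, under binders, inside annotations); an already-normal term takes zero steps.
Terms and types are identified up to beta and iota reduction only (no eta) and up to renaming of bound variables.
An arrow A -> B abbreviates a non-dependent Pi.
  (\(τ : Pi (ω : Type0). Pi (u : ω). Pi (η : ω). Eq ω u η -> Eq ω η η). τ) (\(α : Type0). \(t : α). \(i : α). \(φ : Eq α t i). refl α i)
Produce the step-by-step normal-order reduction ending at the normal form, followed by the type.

reduction (normal order):
  (\(τ : Pi (ω : Type0). Pi (u : ω). Pi (η : ω). Eq ω u η -> Eq ω η η). τ) (\(α : Type0). \(t : α). \(i : α). \(φ : Eq α t i). refl α i)
  ~> \(τ : Type0). \(ω : τ). \(u : τ). \(η : Eq τ ω u). refl τ u
inferred type:
  Pi (τ : Type0). Pi (ω : τ). Pi (u : τ). Eq τ ω u -> Eq τ u u


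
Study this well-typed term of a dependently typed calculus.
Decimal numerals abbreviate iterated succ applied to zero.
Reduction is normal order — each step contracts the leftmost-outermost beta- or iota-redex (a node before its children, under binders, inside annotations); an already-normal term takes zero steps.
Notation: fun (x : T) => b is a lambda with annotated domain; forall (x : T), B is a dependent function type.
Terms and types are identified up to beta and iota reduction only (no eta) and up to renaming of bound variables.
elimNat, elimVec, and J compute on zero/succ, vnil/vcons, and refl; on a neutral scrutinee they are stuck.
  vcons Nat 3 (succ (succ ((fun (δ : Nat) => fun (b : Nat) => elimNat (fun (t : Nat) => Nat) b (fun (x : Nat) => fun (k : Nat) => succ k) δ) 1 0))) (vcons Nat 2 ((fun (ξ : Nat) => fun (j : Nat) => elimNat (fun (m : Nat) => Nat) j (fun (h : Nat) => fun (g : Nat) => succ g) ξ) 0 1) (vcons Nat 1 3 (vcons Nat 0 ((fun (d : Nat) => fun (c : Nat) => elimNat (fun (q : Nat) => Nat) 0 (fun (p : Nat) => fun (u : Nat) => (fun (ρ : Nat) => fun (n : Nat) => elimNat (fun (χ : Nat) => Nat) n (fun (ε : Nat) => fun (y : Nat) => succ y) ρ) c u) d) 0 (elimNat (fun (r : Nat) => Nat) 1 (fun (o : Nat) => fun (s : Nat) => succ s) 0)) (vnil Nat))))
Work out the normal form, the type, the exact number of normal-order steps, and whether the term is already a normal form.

normal form:
  vcons Nat 3 3 (vcons Nat 2 1 (vcons Nat 1 3 (vcons Nat 0 0 (vnil Nat))))
the term's type:
  Vec Nat 4
reduction steps (normal order): 12
term was already normal: no
first redex: a beta-redex


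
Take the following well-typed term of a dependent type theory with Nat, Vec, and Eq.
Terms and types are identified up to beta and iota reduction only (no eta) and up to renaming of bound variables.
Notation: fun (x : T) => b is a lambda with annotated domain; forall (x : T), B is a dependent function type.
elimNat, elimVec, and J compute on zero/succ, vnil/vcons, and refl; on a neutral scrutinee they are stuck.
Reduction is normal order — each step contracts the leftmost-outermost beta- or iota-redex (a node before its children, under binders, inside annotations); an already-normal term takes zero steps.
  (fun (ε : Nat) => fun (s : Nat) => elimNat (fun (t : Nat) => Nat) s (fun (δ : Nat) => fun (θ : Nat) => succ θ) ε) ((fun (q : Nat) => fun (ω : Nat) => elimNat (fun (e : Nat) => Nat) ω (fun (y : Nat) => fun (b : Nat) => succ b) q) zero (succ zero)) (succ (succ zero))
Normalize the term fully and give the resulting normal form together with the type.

resulting normal form:
  succ (succ (succ zero))
inferred type:
  Nat
observation: 9 normal-order steps separate the term from its normal form.


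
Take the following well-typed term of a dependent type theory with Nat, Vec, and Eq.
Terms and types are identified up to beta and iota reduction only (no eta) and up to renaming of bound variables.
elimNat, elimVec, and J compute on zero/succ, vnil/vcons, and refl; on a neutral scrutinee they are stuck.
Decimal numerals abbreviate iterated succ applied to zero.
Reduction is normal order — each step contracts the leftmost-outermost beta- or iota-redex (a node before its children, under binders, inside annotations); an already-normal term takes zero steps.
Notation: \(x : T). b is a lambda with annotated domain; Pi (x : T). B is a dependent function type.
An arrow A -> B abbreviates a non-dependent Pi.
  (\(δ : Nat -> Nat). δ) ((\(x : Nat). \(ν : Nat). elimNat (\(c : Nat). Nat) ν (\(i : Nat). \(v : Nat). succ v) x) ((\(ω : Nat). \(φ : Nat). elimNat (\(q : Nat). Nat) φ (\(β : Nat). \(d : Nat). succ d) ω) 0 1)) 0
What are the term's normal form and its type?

resulting normal form:
  1
type:
  Nat
observation: contracting a beta-redex first, the term normalizes in 10 steps.


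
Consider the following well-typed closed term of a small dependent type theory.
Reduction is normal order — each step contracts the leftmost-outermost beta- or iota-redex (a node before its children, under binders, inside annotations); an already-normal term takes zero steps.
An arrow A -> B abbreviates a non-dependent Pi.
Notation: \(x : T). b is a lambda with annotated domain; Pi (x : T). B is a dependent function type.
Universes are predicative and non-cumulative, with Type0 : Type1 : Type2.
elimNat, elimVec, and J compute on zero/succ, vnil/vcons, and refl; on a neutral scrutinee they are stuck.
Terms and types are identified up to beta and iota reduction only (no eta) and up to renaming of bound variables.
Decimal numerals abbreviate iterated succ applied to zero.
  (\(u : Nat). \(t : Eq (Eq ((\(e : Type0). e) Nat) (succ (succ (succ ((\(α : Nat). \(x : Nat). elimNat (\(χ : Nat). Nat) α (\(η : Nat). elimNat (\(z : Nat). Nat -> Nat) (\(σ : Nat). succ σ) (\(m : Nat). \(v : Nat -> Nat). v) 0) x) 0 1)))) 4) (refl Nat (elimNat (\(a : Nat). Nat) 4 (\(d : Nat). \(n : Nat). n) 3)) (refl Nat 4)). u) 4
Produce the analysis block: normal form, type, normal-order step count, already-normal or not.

resulting normal form:
  \(u : Eq (Eq Nat 4 4) (refl Nat 4) (refl Nat 4)). 4
the term's type:
  Eq (Eq Nat 4 4) (refl Nat 4) (refl Nat 4) -> Nat
normal-order step count: 19
term was already normal: no
first contracted redex: a beta-redex


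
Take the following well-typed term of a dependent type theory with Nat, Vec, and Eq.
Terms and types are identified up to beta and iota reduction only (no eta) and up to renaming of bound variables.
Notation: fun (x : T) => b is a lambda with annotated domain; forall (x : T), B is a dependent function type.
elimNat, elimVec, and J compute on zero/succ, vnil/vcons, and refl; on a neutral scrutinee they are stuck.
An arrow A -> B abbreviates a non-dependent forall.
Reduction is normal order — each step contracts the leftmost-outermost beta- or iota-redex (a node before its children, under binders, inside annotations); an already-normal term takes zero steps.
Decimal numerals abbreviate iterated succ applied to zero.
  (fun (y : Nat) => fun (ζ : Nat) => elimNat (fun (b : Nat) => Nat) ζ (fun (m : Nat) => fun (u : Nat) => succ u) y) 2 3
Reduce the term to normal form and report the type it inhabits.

resulting normal form:
  5
inferred type:
  Nat


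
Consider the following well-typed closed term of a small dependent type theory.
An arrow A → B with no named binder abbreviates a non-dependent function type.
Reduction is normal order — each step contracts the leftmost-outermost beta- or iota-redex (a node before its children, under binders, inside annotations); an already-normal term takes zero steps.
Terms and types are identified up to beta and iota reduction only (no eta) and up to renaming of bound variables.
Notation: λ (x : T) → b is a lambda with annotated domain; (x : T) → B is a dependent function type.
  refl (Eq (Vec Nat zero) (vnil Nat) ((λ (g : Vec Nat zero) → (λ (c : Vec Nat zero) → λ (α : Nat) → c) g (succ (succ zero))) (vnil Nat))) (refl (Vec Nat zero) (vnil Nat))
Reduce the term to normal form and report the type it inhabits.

reduced normal form:
  refl (Eq (Vec Nat zero) (vnil Nat) (vnil Nat)) (refl (Vec Nat zero) (vnil Nat))
the term's type:
  Eq (Eq (Vec Nat zero) (vnil Nat) (vnil Nat)) (refl (Vec Nat zero) (vnil Nat)) (refl (Vec Nat zero) (vnil Nat))
observation: 3 normal-order steps normalize the term, beginning with a beta-redex.


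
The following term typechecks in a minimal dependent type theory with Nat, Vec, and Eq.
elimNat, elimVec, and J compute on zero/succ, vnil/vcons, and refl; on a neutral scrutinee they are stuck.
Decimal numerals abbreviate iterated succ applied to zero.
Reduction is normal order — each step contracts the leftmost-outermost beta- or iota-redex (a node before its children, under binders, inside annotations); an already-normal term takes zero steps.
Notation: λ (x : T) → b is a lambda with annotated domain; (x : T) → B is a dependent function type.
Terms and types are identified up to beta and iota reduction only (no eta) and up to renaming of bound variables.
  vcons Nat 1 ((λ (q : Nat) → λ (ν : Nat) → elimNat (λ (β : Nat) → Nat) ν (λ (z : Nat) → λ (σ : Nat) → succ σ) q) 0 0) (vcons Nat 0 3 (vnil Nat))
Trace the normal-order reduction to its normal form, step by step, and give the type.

normal-order reduction sequence:
  vcons Nat 1 ((λ (q : Nat) → λ (ν : Nat) → elimNat (λ (β : Nat) → Nat) ν (λ (z : Nat) → λ (σ : Nat) → succ σ) q) 0 0) (vcons Nat 0 3 (vnil Nat))
  ~> vcons Nat 1 ((λ (q : Nat) → elimNat (λ (ν : Nat) → Nat) q (λ (β : Nat) → λ (z : Nat) → succ z) 0) 0) (vcons Nat 0 3 (vnil Nat))
  ~> vcons Nat 1 (elimNat (λ (q : Nat) → Nat) 0 (λ (ν : Nat) → λ (β : Nat) → succ β) 0) (vcons Nat 0 3 (vnil Nat))
  ~> vcons Nat 1 0 (vcons Nat 0 3 (vnil Nat))
type:
  Vec Nat 2


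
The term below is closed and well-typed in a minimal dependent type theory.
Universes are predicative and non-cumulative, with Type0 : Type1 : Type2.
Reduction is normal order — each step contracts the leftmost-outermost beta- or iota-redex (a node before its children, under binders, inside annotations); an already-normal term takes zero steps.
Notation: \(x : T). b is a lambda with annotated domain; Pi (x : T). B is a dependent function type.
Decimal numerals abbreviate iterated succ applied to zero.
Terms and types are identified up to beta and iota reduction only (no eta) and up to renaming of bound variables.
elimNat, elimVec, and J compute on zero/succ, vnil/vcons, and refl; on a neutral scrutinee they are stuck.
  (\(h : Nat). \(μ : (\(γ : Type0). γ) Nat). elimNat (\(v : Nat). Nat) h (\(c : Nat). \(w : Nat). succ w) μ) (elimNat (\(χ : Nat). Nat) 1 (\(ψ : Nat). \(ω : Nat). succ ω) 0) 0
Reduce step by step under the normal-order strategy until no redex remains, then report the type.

normal-order reduction sequence:
  (\(h : Nat). \(μ : (\(γ : Type0). γ) Nat). elimNat (\(v : Nat). Nat) h (\(c : Nat). \(w : Nat). succ w) μ) (elimNat (\(χ : Nat). Nat) 1 (\(ψ : Nat). \(ω : Nat). succ ω) 0) 0
  ~> (\(h : (\(μ : Type0). μ) Nat). elimNat (\(γ : Nat). Nat) (elimNat (\(v : Nat). Nat) 1 (\(c : Nat). \(w : Nat). succ w) 0) (\(χ : Nat). \(ψ : Nat). succ ψ) h) 0
  ~> elimNat (\(h : Nat). Nat) (elimNat (\(μ : Nat). Nat) 1 (\(γ : Nat). \(v : Nat). succ v) 0) (\(c : Nat). \(w : Nat). succ w) 0
  ~> elimNat (\(h : Nat). Nat) 1 (\(μ : Nat). \(γ : Nat). succ γ) 0
  ~> 1
the term's type:
  Nat


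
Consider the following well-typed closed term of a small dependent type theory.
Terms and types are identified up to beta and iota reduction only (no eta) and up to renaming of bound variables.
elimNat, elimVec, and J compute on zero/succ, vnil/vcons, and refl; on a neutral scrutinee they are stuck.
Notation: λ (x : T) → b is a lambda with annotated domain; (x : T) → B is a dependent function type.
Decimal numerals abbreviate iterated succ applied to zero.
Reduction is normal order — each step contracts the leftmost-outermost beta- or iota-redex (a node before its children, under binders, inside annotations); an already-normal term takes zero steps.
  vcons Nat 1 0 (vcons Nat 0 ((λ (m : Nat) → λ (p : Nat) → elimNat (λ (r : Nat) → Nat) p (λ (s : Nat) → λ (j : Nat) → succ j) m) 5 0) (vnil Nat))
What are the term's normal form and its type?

reduced normal form:
  vcons Nat 1 0 (vcons Nat 0 5 (vnil Nat))
the term's type:
  Vec Nat 2


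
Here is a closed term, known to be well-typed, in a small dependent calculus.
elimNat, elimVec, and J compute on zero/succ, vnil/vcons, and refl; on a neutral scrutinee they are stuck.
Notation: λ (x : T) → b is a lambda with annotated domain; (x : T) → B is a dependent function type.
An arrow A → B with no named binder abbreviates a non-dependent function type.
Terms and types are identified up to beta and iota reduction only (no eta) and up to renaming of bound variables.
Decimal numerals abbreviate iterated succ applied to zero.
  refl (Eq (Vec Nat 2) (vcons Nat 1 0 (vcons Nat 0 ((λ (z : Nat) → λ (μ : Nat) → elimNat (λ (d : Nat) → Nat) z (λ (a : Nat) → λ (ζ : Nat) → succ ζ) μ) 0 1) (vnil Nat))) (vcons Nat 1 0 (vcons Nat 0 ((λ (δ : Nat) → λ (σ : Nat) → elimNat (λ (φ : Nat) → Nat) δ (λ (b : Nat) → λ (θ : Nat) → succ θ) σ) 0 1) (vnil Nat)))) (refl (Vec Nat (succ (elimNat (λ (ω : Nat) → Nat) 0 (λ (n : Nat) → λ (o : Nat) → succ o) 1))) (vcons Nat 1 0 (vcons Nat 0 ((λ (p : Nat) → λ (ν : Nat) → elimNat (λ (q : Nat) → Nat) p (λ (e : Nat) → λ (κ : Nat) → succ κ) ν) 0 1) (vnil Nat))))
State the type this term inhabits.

type:
  Eq (Eq (Vec Nat 2) (vcons Nat 1 0 (vcons Nat 0 1 (vnil Nat))) (vcons Nat 1 0 (vcons Nat 0 1 (vnil Nat)))) (refl (Vec Nat 2) (vcons Nat 1 0 (vcons Nat 0 1 (vnil Nat)))) (refl (Vec Nat 2) (vcons Nat 1 0 (vcons Nat 0 1 (vnil Nat))))


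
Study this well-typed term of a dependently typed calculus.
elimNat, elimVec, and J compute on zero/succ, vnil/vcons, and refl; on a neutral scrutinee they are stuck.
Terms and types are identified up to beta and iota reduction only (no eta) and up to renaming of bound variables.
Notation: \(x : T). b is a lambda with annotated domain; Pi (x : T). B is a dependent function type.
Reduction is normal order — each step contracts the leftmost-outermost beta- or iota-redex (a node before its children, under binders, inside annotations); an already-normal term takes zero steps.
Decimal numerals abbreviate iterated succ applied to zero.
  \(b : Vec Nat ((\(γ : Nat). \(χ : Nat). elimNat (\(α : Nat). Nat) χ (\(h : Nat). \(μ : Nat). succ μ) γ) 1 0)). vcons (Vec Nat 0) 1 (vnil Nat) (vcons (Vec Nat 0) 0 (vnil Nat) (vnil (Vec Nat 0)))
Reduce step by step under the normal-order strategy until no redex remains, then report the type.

normal-order reduction:
  \(b : Vec Nat ((\(γ : Nat). \(χ : Nat). elimNat (\(α : Nat). Nat) χ (\(h : Nat). \(μ : Nat). succ μ) γ) 1 0)). vcons (Vec Nat 0) 1 (vnil Nat) (vcons (Vec Nat 0) 0 (vnil Nat) (vnil (Vec Nat 0)))
  ~> \(b : Vec Nat ((\(γ : Nat). elimNat (\(χ : Nat). Nat) γ (\(α : Nat). \(h : Nat). succ h) 1) 0)). vcons (Vec Nat 0) 1 (vnil Nat) (vcons (Vec Nat 0) 0 (vnil Nat) (vnil (Vec Nat 0)))
  ~> \(b : Vec Nat (elimNat (\(γ : Nat). Nat) 0 (\(χ : Nat). \(α : Nat). succ α) 1)). vcons (Vec Nat 0) 1 (vnil Nat) (vcons (Vec Nat 0) 0 (vnil Nat) (vnil (Vec Nat 0)))
  ~> \(b : Vec Nat ((\(γ : Nat). \(χ : Nat). succ χ) 0 (elimNat (\(α : Nat). Nat) 0 (\(h : Nat). \(μ : Nat). succ μ) 0))). vcons (Vec Nat 0) 1 (vnil Nat) (vcons (Vec Nat 0) 0 (vnil Nat) (vnil (Vec Nat 0)))
  ~> \(b : Vec Nat ((\(γ : Nat). succ γ) (elimNat (\(χ : Nat). Nat) 0 (\(α : Nat). \(h : Nat). succ h) 0))). vcons (Vec Nat 0) 1 (vnil Nat) (vcons (Vec Nat 0) 0 (vnil Nat) (vnil (Vec Nat 0)))
  ~> \(b : Vec Nat (succ (elimNat (\(γ : Nat). Nat) 0 (\(χ : Nat). \(α : Nat). succ α) 0))). vcons (Vec Nat 0) 1 (vnil Nat) (vcons (Vec Nat 0) 0 (vnil Nat) (vnil (Vec Nat 0)))
  ~> \(b : Vec Nat 1). vcons (Vec Nat 0) 1 (vnil Nat) (vcons (Vec Nat 0) 0 (vnil Nat) (vnil (Vec Nat 0)))
type:
  Pi (b : Vec Nat 1). Vec (Vec Nat 0) 2


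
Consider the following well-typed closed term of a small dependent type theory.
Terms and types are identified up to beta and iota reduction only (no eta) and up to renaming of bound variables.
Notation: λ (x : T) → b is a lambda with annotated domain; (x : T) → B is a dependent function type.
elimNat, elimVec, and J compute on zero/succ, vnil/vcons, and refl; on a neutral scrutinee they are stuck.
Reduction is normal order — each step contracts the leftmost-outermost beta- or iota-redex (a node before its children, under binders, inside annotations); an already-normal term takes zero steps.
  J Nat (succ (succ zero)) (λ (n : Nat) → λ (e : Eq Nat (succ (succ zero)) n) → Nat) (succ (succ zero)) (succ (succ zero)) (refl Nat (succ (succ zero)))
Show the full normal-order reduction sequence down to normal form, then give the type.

normal-order reduction:
  J Nat (succ (succ zero)) (λ (n : Nat) → λ (e : Eq Nat (succ (succ zero)) n) → Nat) (succ (succ zero)) (succ (succ zero)) (refl Nat (succ (succ zero)))
  ~> succ (succ zero)
inferred type:
  Nat


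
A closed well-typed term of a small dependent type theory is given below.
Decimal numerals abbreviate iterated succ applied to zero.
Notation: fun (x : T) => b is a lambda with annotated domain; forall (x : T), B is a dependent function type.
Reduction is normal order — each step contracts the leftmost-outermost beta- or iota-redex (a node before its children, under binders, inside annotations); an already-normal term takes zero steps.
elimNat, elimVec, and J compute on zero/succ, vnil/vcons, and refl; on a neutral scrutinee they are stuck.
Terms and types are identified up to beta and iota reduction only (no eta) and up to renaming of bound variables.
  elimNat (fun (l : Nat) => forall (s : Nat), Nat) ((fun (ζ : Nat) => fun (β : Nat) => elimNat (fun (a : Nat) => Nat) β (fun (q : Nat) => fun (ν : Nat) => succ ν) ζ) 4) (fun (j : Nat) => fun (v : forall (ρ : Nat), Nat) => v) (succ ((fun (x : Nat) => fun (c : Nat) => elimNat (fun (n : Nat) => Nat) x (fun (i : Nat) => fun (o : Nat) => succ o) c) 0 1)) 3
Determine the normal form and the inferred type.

normal form:
  7
inferred type:
  Nat


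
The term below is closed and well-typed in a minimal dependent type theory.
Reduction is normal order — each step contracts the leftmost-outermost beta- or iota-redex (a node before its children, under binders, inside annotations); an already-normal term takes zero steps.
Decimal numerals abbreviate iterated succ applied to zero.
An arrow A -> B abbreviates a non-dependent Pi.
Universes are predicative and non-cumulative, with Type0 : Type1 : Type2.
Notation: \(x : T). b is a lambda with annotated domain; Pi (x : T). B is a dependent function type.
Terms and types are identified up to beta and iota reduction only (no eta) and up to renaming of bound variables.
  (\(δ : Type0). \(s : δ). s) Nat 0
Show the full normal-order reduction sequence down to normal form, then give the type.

normal-order reduction:
  (\(δ : Type0). \(s : δ). s) Nat 0
  ~> (\(δ : Nat). δ) 0
  ~> 0
inferred type:
  Nat


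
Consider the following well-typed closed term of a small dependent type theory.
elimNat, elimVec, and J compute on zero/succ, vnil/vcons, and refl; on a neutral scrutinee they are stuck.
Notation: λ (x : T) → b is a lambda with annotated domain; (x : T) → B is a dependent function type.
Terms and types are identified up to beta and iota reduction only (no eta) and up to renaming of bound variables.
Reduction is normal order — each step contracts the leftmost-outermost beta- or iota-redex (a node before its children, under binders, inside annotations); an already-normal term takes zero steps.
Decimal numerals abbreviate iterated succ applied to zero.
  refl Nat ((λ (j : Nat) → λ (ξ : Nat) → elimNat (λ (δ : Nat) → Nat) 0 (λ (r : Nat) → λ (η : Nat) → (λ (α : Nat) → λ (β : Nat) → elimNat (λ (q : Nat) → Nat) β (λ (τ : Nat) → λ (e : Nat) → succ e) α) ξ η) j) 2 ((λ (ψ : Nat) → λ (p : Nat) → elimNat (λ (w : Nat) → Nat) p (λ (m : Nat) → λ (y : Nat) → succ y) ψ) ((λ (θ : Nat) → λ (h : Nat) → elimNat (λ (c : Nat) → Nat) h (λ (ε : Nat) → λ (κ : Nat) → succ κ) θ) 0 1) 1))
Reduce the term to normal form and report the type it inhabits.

normal form:
  refl Nat 4
inferred type:
  Eq Nat 4 4
observation: reduction starts at a beta-redex, and 45 normal-order steps reach the normal form.


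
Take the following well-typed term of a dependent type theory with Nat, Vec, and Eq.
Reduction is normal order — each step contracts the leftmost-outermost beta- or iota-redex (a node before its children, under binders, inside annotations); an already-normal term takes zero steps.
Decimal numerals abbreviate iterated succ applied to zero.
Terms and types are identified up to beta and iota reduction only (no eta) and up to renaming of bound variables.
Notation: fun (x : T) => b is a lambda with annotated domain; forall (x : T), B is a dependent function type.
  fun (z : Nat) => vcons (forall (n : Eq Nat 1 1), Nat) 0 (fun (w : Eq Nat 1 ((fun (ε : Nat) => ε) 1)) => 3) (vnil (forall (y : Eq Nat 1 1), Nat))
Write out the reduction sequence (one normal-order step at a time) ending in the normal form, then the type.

reduction (normal order):
  fun (z : Nat) => vcons (forall (n : Eq Nat 1 1), Nat) 0 (fun (w : Eq Nat 1 ((fun (ε : Nat) => ε) 1)) => 3) (vnil (forall (y : Eq Nat 1 1), Nat))
  ~> fun (z : Nat) => vcons (forall (n : Eq Nat 1 1), Nat) 0 (fun (w : Eq Nat 1 1) => 3) (vnil (forall (ε : Eq Nat 1 1), Nat))
type:
  forall (z : Nat), Vec (forall (n : Eq Nat 1 1), Nat) 1


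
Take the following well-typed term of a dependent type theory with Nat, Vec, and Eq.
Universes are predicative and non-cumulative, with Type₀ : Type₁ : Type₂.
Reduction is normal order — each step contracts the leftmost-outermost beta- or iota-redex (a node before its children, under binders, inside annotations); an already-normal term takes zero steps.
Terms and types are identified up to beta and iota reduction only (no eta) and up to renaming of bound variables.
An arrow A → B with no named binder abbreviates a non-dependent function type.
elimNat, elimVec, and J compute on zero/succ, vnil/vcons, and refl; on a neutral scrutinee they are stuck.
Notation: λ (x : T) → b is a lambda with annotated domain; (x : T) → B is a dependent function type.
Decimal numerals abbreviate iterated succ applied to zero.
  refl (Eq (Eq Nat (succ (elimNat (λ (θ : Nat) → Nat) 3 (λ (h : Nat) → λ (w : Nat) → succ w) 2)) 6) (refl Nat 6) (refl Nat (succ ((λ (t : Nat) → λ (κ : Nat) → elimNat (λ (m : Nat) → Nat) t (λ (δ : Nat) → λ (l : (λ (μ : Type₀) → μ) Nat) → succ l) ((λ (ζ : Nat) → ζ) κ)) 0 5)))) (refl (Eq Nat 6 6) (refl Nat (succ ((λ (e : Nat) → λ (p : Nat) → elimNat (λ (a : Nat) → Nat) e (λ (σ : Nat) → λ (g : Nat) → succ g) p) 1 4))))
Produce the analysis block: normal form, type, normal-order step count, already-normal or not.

resulting normal form:
  refl (Eq (Eq Nat 6 6) (refl Nat 6) (refl Nat 6)) (refl (Eq Nat 6 6) (refl Nat 6))
the term's type:
  Eq (Eq (Eq Nat 6 6) (refl Nat 6) (refl Nat 6)) (refl (Eq Nat 6 6) (refl Nat 6)) (refl (Eq Nat 6 6) (refl Nat 6))
steps to reach normal form (normal order): 42
started in normal form: no
first redex: an elimNat iota-redex


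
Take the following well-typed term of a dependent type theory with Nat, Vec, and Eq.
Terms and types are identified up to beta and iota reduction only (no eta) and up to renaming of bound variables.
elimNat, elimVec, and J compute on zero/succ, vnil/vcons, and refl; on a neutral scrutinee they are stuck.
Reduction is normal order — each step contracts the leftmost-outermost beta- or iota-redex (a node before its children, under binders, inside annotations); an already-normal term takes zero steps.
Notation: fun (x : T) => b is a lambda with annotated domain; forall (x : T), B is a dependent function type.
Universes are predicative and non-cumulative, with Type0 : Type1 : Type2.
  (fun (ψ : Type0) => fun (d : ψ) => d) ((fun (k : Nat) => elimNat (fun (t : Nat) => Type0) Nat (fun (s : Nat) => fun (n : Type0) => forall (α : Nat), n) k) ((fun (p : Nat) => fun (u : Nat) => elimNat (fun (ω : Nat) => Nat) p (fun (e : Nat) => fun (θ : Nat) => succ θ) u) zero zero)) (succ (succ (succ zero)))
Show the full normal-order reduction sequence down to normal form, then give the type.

normal-order reduction sequence:
  (fun (ψ : Type0) => fun (d : ψ) => d) ((fun (k : Nat) => elimNat (fun (t : Nat) => Type0) Nat (fun (s : Nat) => fun (n : Type0) => forall (α : Nat), n) k) ((fun (p : Nat) => fun (u : Nat) => elimNat (fun (ω : Nat) => Nat) p (fun (e : Nat) => fun (θ : Nat) => succ θ) u) zero zero)) (succ (succ (succ zero)))
  ~> (fun (ψ : (fun (d : Nat) => elimNat (fun (k : Nat) => Type0) Nat (fun (t : Nat) => fun (s : Type0) => forall (n : Nat), s) d) ((fun (α : Nat) => fun (p : Nat) => elimNat (fun (u : Nat) => Nat) α (fun (ω : Nat) => fun (e : Nat) => succ e) p) zero zero)) => ψ) (succ (succ (succ zero)))
  ~> succ (succ (succ zero))
inferred type:
  Nat


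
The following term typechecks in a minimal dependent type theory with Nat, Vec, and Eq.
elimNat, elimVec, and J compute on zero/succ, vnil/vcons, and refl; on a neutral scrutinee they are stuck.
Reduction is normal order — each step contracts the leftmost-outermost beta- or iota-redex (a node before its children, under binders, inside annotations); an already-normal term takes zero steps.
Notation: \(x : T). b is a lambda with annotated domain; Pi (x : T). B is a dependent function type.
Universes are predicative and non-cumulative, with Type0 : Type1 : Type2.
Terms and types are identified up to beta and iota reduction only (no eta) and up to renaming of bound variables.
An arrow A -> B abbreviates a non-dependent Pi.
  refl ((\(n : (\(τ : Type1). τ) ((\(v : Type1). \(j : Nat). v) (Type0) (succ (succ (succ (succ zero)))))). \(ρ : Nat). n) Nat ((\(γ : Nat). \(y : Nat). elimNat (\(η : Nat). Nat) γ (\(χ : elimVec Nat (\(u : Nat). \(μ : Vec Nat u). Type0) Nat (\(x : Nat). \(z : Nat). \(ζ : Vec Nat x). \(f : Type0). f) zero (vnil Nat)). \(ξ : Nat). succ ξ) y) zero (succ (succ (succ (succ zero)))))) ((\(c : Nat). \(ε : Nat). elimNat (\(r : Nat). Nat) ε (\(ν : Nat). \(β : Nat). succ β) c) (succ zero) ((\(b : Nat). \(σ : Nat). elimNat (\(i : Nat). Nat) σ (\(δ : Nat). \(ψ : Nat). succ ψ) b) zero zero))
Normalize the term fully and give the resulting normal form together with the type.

reduced normal form:
  refl Nat (succ zero)
the term's type:
  Eq Nat (succ zero) (succ zero)
observation: reduction starts at a beta-redex, and 11 normal-order steps reach the normal form.


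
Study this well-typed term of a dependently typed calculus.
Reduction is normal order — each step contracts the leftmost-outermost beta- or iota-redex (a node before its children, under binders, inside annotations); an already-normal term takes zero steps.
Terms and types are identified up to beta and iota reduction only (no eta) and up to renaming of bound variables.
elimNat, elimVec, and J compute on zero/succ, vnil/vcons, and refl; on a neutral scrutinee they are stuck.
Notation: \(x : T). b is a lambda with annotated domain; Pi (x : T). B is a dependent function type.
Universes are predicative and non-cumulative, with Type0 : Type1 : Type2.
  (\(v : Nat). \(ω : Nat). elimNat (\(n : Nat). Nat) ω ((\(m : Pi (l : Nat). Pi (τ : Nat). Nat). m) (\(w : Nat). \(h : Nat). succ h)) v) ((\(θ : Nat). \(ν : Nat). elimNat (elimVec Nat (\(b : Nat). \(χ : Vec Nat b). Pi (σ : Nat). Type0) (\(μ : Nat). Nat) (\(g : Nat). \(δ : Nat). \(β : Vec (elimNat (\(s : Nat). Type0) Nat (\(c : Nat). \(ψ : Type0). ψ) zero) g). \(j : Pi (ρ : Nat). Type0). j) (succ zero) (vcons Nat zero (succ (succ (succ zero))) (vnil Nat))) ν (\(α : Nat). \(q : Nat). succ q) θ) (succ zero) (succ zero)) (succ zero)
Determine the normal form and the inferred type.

normal form:
  succ (succ (succ zero))
type:
  Nat
observation: the first redex contracted is a beta-redex; the normal form is reached in 16 normal-order steps.


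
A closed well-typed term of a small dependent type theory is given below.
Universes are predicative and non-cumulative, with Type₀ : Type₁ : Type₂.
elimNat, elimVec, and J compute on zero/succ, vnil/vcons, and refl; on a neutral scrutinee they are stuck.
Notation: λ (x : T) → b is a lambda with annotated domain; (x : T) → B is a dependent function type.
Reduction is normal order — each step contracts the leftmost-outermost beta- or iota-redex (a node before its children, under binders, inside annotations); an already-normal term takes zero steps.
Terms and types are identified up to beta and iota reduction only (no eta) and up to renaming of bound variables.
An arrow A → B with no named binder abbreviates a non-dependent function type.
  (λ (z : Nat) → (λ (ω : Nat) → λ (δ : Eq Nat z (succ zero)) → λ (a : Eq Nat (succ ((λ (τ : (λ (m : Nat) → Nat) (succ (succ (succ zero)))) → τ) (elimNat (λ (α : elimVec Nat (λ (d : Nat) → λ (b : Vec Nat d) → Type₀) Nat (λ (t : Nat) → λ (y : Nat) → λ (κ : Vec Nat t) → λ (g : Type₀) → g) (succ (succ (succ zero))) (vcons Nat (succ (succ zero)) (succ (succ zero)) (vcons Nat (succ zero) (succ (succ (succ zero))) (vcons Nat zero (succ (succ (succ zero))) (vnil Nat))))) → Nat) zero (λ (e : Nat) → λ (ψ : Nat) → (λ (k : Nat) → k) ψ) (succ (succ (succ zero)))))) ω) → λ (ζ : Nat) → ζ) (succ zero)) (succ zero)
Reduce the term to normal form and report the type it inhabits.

resulting normal form:
  λ (z : Eq Nat (succ zero) (succ zero)) → λ (ω : Eq Nat (succ zero) (succ zero)) → λ (δ : Nat) → δ
the term's type:
  Eq Nat (succ zero) (succ zero) → Eq Nat (succ zero) (succ zero) → Nat → Nat


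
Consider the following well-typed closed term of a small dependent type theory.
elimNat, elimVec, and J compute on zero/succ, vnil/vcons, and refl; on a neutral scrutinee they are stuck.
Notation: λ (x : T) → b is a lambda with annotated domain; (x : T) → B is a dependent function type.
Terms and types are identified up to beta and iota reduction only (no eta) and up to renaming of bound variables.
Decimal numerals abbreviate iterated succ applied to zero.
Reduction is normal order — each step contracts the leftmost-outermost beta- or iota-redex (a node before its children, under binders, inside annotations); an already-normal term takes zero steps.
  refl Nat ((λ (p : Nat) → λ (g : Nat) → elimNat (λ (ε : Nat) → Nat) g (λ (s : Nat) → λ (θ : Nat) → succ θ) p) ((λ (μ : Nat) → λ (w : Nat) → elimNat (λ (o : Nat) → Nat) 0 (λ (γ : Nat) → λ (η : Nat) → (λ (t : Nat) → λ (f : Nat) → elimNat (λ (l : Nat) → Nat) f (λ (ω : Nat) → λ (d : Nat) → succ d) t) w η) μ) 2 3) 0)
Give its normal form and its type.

reduced normal form:
  refl Nat 6
inferred type:
  Eq Nat 6 6


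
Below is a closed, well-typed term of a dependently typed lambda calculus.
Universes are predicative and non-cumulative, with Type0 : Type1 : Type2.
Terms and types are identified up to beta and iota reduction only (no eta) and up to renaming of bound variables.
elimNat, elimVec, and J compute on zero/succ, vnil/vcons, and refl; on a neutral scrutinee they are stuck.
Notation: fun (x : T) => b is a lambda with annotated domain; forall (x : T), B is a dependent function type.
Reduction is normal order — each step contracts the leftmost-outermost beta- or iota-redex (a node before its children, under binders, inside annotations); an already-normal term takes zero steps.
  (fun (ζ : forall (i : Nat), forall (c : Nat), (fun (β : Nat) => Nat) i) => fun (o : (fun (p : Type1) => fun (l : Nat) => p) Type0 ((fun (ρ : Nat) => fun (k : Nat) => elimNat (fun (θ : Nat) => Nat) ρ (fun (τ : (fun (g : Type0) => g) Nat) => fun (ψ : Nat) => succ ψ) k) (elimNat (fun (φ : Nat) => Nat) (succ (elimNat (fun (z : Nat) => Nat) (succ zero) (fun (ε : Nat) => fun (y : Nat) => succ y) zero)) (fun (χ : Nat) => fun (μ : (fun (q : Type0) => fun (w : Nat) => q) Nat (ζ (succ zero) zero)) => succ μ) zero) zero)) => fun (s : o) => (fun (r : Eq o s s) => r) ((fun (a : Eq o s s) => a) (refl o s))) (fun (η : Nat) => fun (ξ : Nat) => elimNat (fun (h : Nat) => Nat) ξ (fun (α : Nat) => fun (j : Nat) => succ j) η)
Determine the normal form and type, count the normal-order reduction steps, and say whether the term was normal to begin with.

resulting normal form:
  fun (ζ : Type0) => fun (i : ζ) => refl ζ i
the term's type:
  forall (ζ : Type0), forall (i : ζ), Eq ζ i i
steps to reach normal form (normal order): 5
started in normal form: no
first contracted redex: a beta-redex
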